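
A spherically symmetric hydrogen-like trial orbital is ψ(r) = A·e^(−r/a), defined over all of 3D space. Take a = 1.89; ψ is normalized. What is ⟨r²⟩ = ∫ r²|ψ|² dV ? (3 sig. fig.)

⟨r^2⟩ ≈ 10.7

The expectation value is the |ψ|²-weighted average of r^2: ∫ r^2|ψ|² 4πr² dr.
Using ∫₀^∞ rⁿ e^(−αr) dr = n!/αⁿ⁺¹, since the A² factors cancel between numerator and denominator, ⟨r²⟩ = 3·a^2.
With a = 1.89, ⟨r^2⟩ = 10.72.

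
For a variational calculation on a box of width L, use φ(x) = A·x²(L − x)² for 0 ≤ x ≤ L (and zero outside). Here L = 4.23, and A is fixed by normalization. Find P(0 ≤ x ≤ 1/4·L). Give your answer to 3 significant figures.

The probability is P = ∫ |φ|² dx over [0, 1/4·L].
Since A² = 1/(L^9/630), this is the region integral divided by the full normalization integral.
Let u = x/L; then A² and the length scale cancel, so P = ∫_{0}^{1/4} u^4·(1 - u)^4 du ÷ ∫_{0}^{1} u^4·(1 - u)^4 du.
An antiderivative of u^4·(1 - u)^4 is u^5·(70·u^4 - 315·u^3 + 540·u^2 - 420·u + 126)/630; evaluating from 0 to 1/4 gives ≈ 0.000077662, while the full integral is 1/630.
Taking the ratio, P = 0.04893.

P ≈ 0.0489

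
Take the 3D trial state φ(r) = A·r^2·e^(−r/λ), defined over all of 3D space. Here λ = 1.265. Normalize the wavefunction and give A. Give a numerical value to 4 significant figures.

The normalization condition is ∫|φ|² 4πr² dr = 1 from 0 to ∞.
Carrying out the integral gives A² · 45·π·λ^7/2.
Hence A² = 1/[45·π·λ^7/2].
Plugging in λ = 1.265 yields A = 0.052242.

A ≈ 0.05224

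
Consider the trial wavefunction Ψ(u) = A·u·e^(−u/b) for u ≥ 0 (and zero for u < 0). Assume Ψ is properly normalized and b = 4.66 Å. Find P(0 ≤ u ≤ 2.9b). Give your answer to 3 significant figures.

|Ψ|² is the probability density, so P = ∫_{0}^{2.9b} |Ψ|² du.
The normalization integral ∫|Ψ|²du over the whole domain equals b^3/4·A², and A² cancels in the ratio.
Let t = u/b; then A² and the length scale cancel, so P = ∫_{0}^{2.9} t^2·e^(-2·t) dt ÷ ∫_{0}^{∞} t^2·e^(-2·t) dt.
An antiderivative of t^2·e^(-2·t) is -(2·t^2 + 2·t + 1)·e^(-2·t)/4; evaluating from 0 to 2.9 gives 1/4 - 1181·e^(-29/5)/200, while the full integral is 1/4.
Taking the ratio, P = 0.9285.

P ≈ 0.928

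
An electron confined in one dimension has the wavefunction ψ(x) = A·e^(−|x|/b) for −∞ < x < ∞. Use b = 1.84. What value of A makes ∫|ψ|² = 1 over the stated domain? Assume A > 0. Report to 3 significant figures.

A ≈ 0.737

The normalization condition is ∫|ψ|² dx = 1 from −∞ to ∞.
Carrying out the integral gives A² · b.
Substituting b = 1.84 gives A² = 0.5435, so A = 0.7372.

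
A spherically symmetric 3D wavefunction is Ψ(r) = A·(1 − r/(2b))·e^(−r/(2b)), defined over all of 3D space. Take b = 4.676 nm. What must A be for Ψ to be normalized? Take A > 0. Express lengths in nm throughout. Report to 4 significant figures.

A ≈ 0.01973 nm^(-3/2)

The normalization condition is ∫|Ψ|² 4πr² dr = 1 from 0 to ∞.
(Spherical symmetry: dV = 4πr² dr.)
With Ψ = A·(1 − r/(2b))·e^(−r/(2b)), the integral evaluates to A²·[8·π·b^3].
With b = 4.676: A² = 0.00038917 and A = 0.019727.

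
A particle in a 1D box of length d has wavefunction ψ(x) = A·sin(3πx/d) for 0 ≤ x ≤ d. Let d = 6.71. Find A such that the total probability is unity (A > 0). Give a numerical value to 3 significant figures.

A ≈ 0.546

The normalization condition is ∫|ψ|² dx = 1 from 0 to d.
With ∫₀^d sin²(nπx/d) dx = d/2, the integral (without the A² prefactor) comes out to d/2.
Setting this equal to 1 gives A² = 1/(d/2).
Substituting d = 6.71 gives A² = 0.2981, so A = 0.5460.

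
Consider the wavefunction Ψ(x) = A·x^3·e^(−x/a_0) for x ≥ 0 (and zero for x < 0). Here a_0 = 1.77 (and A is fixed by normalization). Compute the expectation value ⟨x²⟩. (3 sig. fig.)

By definition ⟨x²⟩ = ∫ x^2 |Ψ(x)|² dx.
With ∫₀^∞ x^8 e^(−αx) dx = 8!/α^9, the ratio of the moment integral to the normalization integral gives ⟨x²⟩ = 14·a_0^2.
Putting a_0 = 1.77 gives 43.86.

⟨x^2⟩ ≈ 43.9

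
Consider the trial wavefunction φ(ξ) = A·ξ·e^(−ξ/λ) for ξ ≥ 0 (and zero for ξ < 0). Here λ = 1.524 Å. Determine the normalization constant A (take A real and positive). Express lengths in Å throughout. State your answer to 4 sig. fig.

A ≈ 1.063 Å^(-3/2)

We need A² ∫|f|² dξ = 1, taking the integral from 0 to ∞.
Recall ∫₀^∞ ξ^m e^(−ξ/β) dξ = m!·β^(m+1), ∫|φ|² dξ = A²·(λ^3/4).
So A² = (λ^3/4)^(−1).
With λ = 1.524: A² = 1.1301 and A = 1.0630.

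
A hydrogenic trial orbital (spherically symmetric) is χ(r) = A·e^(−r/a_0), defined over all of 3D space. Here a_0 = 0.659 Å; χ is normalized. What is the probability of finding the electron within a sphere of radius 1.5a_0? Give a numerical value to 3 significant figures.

With dV = 4πr²dr, the probability is ∫|χ|² dV over r ≤ 1.5a_0.
The full normalization integral is A²·[π·a_0^3] = 1, fixing A².
Let u = r/a_0; then A², 4π and the length scale all cancel, so P = ∫_{0}^{1.5} u^2·e^(-2·u) du ÷ ∫_{0}^{∞} u^2·e^(-2·u) du.
With ∫ u^2·e^(-2·u) du = -(2·u^2 + 2·u + 1)·e^(-2·u)/4 + C, the region integral is 1/4 - 17·e^(-3)/8 and the full one is 1/4.
This evaluates to P = 0.5768.

P ≈ 0.577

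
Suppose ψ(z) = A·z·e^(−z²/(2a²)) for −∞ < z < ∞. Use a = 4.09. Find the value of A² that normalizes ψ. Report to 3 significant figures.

A^2 ≈ 0.0165

The normalization condition is ∫|ψ|² dz = 1 from −∞ to ∞.
Using the Gaussian integral ∫_{−∞}^{∞} e^(−αz²) dz = √(π/α), with ψ = A·z·e^(−z²/(2a²)), the integral evaluates to A²·[√(π)·a^3/2].
Hence A² = 1/[√(π)·a^3/2].
With a = 4.09: A² = 0.01649 and A = 0.1284.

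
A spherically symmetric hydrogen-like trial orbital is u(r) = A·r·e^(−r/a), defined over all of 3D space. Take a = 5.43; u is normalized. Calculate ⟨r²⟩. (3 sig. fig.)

⟨r^2⟩ ≈ 221

The expectation value is the |u|²-weighted average of r^2: ∫ r^2|u|² 4πr² dr.
Recall ∫₀^∞ r^m e^(−r/β) dr = m!·β^(m+1), the ratio of the moment integral to the normalization integral gives ⟨r²⟩ = 15·a^2/2.
Putting a = 5.43 gives 221.1.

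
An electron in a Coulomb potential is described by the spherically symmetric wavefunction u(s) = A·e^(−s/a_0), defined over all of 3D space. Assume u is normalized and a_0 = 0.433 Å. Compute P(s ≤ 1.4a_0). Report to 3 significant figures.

With dV = 4πs²ds, the probability is ∫|u|² dV over s ≤ 1.4a_0.
A² is fixed by ∫₀^∞ 4πs²|u|² ds = 1, i.e. A² = (π·a_0^3)^(−1).
Substituting t = s/a_0, A², 4π and the length scale all cancel in the ratio: P = ∫_{0}^{1.4} t^2·e^(-2·t) dt / ∫_{0}^{∞} t^2·e^(-2·t) dt.
An antiderivative of t^2·e^(-2·t) is -(2·t^2 + 2·t + 1)·e^(-2·t)/4; evaluating from 0 to 1.4 gives 1/4 - 193·e^(-14/5)/100, while the full integral is 1/4.
The region integral divided by the full integral gives P = 0.5305.

P ≈ 0.531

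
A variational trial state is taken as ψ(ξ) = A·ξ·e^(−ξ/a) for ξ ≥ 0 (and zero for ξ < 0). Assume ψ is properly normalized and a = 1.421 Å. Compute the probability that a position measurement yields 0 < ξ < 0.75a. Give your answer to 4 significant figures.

|ψ|² is the probability density, so P = ∫_{0}^{0.75a} |ψ|² dξ.
Since A² = 1/(a^3/4), this is the region integral divided by the full normalization integral.
In terms of u = ξ/a (A² and the length scale cancel between numerator and denominator), P = [∫_{0}^{0.75} u^2·e^(-2·u) du] / [∫_{0}^{∞} u^2·e^(-2·u) du].
Using ∫ u^2·e^(-2·u) du = -(2·u^2 + 2·u + 1)·e^(-2·u)/4, the numerator is 1/4 - 29·e^(-3/2)/32 and the denominator is 1/4.
The result is P = 0.19115.

P ≈ 0.1912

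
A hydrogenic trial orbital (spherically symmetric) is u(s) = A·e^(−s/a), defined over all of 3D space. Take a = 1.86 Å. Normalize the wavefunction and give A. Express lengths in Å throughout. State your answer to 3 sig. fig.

Require ∫ |u|² 4πs² ds = 1 over the whole domain.
In 3D with spherical symmetry the volume element is 4πs² ds.
The integral (without the A² prefactor) comes out to π·a^3.
Hence A² = 1/[π·a^3].
Plugging in a = 1.86 yields A = 0.2224.

A ≈ 0.222 Å^(-3/2)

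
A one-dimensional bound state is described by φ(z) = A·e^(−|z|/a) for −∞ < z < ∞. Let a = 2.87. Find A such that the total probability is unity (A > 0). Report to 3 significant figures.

We need A² ∫|f|² dz = 1, taking the integral from −∞ to ∞.
∫|φ|² dz = A²·(a).
Setting this equal to 1 gives A² = 1/(a).
With a = 2.87: A² = 0.3484 and A = 0.5903.

A ≈ 0.590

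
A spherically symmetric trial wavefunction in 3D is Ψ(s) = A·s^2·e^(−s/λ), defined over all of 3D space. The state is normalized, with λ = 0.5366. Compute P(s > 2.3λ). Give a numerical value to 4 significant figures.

P = ∫ |Ψ|² 4πs² ds over s > 2.3λ.
Normalization gives A² = 1/(45·π·λ^7/2).
Let u = s/λ; then A², 4π and the length scale all cancel, so P = ∫_{2.3}^{∞} u^6·e^(-2·u) du ÷ ∫_{0}^{∞} u^6·e^(-2·u) du.
An antiderivative of u^6·e^(-2·u) is -(4·u^6 + 12·u^5 + 30·u^4 + 60·u^3 + 90·u^2 + 90·u + 45)·e^(-2·u)/8; evaluating from 2.3 to ∞ gives ≈ 4.60141, while the full integral is 45/8.
Taking the ratio yields P = 0.81803.

P ≈ 0.8180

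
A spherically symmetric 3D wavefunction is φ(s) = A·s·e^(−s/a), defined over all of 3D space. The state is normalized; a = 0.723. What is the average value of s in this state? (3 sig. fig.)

⟨s⟩ ≈ 1.81

⟨s⟩ = ∫ s |φ|² 4πs² ds over the full domain.
Recall ∫₀^∞ s^m e^(−s/β) ds = m!·β^(m+1), the ratio of the moment integral to the normalization integral gives ⟨s⟩ = 5·a/2.
With a = 0.723, ⟨s⟩ = 1.808.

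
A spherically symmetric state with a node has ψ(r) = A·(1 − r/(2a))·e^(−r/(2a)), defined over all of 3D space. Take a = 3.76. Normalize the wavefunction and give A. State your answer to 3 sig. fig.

The normalization condition is ∫|ψ|² 4πr² dr = 1 from 0 to ∞.
In 3D with spherical symmetry the volume element is 4πr² dr.
Carrying out the integral gives A² · 8·π·a^3.
Hence A² = 1/[8·π·a^3].
Plugging in a = 3.76 yields A = 0.02736.

A ≈ 0.0274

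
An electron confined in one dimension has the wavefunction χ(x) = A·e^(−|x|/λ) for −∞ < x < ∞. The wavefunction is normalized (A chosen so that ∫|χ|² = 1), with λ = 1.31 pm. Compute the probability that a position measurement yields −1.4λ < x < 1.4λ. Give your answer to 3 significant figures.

P ≈ 0.939

P = ∫_{−1.4λ}^{1.4λ} |χ(x)|² dx.
With A² fixed by ∫|χ|² = 1, i.e. A² = (λ)^(−1), substitute and integrate.
Both integrals are even about x = 0, so only the x ≥ 0 halves are needed (the factors of 2 cancel). Let u = x/λ; then A² and the length scale cancel, so P = ∫_{0}^{1.4} e^(-2·u) du ÷ ∫_{0}^{∞} e^(-2·u) du.
With ∫ e^(-2·u) du = -e^(-2·u)/2 + C, the region integral is 1/2 - e^(-14/5)/2 and the full one is 1/2.
The result is P = 0.9392.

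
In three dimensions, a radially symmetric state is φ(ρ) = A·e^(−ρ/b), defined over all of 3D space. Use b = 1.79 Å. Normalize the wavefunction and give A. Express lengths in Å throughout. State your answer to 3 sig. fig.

A ≈ 0.236 Å^(-3/2)

Normalization requires ∫|φ|² 4πρ² dρ = 1, integrated from 0 to ∞.
The angular integral contributes 4π, leaving ∫₀^∞ ρ²|φ|² dρ.
With φ = A·e^(−ρ/b), the integral evaluates to A²·[π·b^3].
Hence A² = 1/[π·b^3].
Plugging in b = 1.79 yields A = 0.2356.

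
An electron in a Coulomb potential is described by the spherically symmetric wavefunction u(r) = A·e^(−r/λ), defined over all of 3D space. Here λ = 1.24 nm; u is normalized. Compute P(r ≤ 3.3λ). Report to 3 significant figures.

P = ∫ |u|² 4πr² dr over r ≤ 3.3λ.
Normalization gives A² = 1/(π·λ^3).
In terms of t = r/λ (A², 4π and the length scale all cancel between numerator and denominator), P = [∫_{0}^{3.3} t^2·e^(-2·t) dt] / [∫_{0}^{∞} t^2·e^(-2·t) dt].
Using ∫ t^2·e^(-2·t) dt = -(2·t^2 + 2·t + 1)·e^(-2·t)/4, the numerator is 1/4 - 1469·e^(-33/5)/200 and the denominator is 1/4.
Taking the ratio yields P = 0.9600.

P ≈ 0.960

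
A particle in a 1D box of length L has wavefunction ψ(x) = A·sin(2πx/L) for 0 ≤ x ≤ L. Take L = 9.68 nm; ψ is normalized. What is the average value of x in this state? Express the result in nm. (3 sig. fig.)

By definition ⟨x⟩ = ∫ x |ψ(x)|² dx.
With ∫₀^L sin²(nπx/L) dx = L/2, since the A² factors cancel between numerator and denominator, ⟨x⟩ = L/2.
With L = 9.68, ⟨x⟩ = 4.840.

⟨x⟩ ≈ 4.84 nm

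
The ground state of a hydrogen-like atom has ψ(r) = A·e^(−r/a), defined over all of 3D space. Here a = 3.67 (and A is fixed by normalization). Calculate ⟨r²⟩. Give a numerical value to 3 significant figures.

⟨r²⟩ = ∫ r^2 |ψ|² 4πr² dr over the full domain.
Evaluating both integrals, ⟨r²⟩ = 3·a^2.
Putting a = 3.67 gives 40.41.

⟨r^2⟩ ≈ 40.4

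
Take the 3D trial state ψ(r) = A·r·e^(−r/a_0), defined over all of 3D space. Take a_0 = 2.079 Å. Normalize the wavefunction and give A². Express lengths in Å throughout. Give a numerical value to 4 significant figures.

The normalization condition is ∫|ψ|² 4πr² dr = 1 from 0 to ∞.
The angular integral contributes 4π, leaving ∫₀^∞ r²|ψ|² dr.
Recall ∫₀^∞ r^m e^(−r/β) dr = m!·β^(m+1), ∫|ψ|² 4πr² dr = A²·(3·π·a_0^5).
Setting this equal to 1 gives A² = 1/(3·π·a_0^5).
Plugging in a_0 = 2.079 yields A = 0.052267.

A^2 ≈ 0.002732 Å^(-5)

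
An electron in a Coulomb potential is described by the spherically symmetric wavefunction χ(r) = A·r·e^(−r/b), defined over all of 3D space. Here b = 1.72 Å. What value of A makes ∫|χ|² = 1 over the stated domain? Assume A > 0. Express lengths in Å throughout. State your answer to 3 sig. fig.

Require ∫ |χ|² 4πr² dr = 1 over the whole domain.
In 3D with spherical symmetry the volume element is 4πr² dr.
Using ∫₀^∞ rⁿ e^(−αr) dr = n!/αⁿ⁺¹, carrying out the integral gives A² · 3·π·b^5.
With b = 1.72: A² = 0.007048 and A = 0.08395.

A ≈ 0.0840 Å^(-5/2)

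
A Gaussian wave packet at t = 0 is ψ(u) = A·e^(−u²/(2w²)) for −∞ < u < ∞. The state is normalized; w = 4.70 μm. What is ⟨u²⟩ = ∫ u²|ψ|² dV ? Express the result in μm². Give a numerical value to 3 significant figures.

⟨u^2⟩ ≈ 11.0 μm^2

By definition ⟨u²⟩ = ∫ u^2 |ψ(u)|² du.
The ratio of the moment integral to the normalization integral gives ⟨u²⟩ = w^2/2.
With w = 4.70, ⟨u^2⟩ = 11.05.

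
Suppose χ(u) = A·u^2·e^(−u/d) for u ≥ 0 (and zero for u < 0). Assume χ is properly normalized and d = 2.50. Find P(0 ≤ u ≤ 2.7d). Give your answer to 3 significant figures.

P ≈ 0.627

|χ|² is the probability density, so P = ∫_{0}^{2.7d} |χ|² du.
With A² fixed by ∫|χ|² = 1, i.e. A² = (3·d^5/4)^(−1), substitute and integrate.
Substituting t = u/d, A² and the length scale cancel in the ratio: P = ∫_{0}^{2.7} t^4·e^(-2·t) dt / ∫_{0}^{∞} t^4·e^(-2·t) dt.
Using ∫ t^4·e^(-2·t) dt = -(t^4/2 + t^3 + 3·t^2/2 + 3·t/2 + 3/4)·e^(-2·t), the numerator is ≈ 0.47002 and the denominator is 3/4.
Taking the ratio, P = 0.6267.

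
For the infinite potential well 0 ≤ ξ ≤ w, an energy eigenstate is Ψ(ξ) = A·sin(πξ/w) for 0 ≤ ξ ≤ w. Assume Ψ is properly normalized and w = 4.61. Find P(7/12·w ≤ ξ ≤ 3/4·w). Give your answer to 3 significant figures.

P ≈ 0.246

|Ψ|² is the probability density, so P = ∫_{7/12·w}^{3/4·w} |Ψ|² dξ.
The normalization integral ∫|Ψ|²dξ over the whole domain equals w/2·A², and A² cancels in the ratio.
Let u = ξ/w; then A² and the length scale cancel, so P = ∫_{7/12}^{3/4} sin(π·u)^2 du ÷ ∫_{0}^{1} sin(π·u)^2 du.
Using ∫ sin(π·u)^2 du = u/2 - sin(2·π·u)/(4·π), the numerator is 1/(8·π) + 1/12 and the denominator is 1/2.
Evaluating gives P = (3 + 2·π)/(12·π).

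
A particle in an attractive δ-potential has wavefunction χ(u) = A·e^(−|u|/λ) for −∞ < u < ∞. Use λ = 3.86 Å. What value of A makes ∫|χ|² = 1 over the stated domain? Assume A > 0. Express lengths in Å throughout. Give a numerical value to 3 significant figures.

A ≈ 0.509 Å^(-1/2)

Require ∫ |χ|² du = 1 over the whole domain.
With χ = A·e^(−|u|/λ), the integral evaluates to A²·[λ].
So A² = (λ)^(−1).
Plugging in λ = 3.86 yields A = 0.5090.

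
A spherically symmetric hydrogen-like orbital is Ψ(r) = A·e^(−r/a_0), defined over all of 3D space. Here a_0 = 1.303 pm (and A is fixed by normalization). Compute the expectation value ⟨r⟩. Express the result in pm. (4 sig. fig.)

⟨r⟩ ≈ 1.955 pm

By definition ⟨r⟩ = ∫ r |Ψ(r)|² 4πr² dr.
The ratio of the moment integral to the normalization integral gives ⟨r⟩ = 3·a_0/2.
Putting a_0 = 1.303 gives 1.9545.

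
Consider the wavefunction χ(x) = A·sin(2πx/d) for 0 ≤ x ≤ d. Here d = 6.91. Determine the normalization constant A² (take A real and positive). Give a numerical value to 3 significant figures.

The normalization condition is ∫|χ|² dx = 1 from 0 to d.
Using sin²θ = (1 − cos 2θ)/2, carrying out the integral gives A² · d/2.
So A² = (d/2)^(−1).
Plugging in d = 6.91 yields A = 0.5380.

A^2 ≈ 0.289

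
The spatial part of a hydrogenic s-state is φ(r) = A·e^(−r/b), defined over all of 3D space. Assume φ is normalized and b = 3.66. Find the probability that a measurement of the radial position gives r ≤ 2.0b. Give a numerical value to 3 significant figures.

Integrate the radial probability density 4πr²|φ|² over r ≤ 2.0b.
Normalization gives A² = 1/(π·b^3).
Substituting u = r/b, A², 4π and the length scale all cancel in the ratio: P = ∫_{0}^{2.0} u^2·e^(-2·u) du / ∫_{0}^{∞} u^2·e^(-2·u) du.
With ∫ u^2·e^(-2·u) du = -(2·u^2 + 2·u + 1)·e^(-2·u)/4 + C, the region integral is 1/4 - 13·e^(-4)/4 and the full one is 1/4.
This evaluates to P = 0.7619.

P ≈ 0.762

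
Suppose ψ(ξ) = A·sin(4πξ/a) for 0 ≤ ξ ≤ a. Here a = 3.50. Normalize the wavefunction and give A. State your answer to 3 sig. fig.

Require ∫ |ψ|² dξ = 1 over the whole domain.
Using sin²θ = (1 − cos 2θ)/2, ∫|ψ|² dξ = A²·(a/2).
So A² = (a/2)^(−1).
Plugging in a = 3.50 yields A = 0.7559.

A ≈ 0.756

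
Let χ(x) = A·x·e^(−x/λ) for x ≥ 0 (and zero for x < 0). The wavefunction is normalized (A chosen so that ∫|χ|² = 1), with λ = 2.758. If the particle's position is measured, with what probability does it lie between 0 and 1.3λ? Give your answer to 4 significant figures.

|χ|² is the probability density, so P = ∫_{0}^{1.3λ} |χ|² dx.
The normalization integral ∫|χ|²dx over the whole domain equals λ^3/4·A², and A² cancels in the ratio.
Let u = x/λ; then A² and the length scale cancel, so P = ∫_{0}^{1.3} u^2·e^(-2·u) du ÷ ∫_{0}^{∞} u^2·e^(-2·u) du.
Using ∫ u^2·e^(-2·u) du = -(2·u^2 + 2·u + 1)·e^(-2·u)/4, the numerator is 1/4 - 349·e^(-13/5)/200 and the denominator is 1/4.
The result is P = 0.48157.

P ≈ 0.4816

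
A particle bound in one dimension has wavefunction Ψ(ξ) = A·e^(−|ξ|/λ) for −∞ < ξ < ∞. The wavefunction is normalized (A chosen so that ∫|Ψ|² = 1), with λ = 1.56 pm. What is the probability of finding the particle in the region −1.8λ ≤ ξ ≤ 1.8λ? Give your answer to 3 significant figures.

P = ∫_{−1.8λ}^{1.8λ} |Ψ(ξ)|² dξ.
The normalization integral ∫|Ψ|²dξ over the whole domain equals λ·A², and A² cancels in the ratio.
Both integrals are even about ξ = 0, so only the ξ ≥ 0 halves are needed (the factors of 2 cancel). Let u = ξ/λ; then A² and the length scale cancel, so P = ∫_{0}^{1.8} e^(-2·u) du ÷ ∫_{0}^{∞} e^(-2·u) du.
An antiderivative of e^(-2·u) is -e^(-2·u)/2; evaluating from 0 to 1.8 gives 1/2 - e^(-18/5)/2, while the full integral is 1/2.
The result is P = 0.9727.

P ≈ 0.973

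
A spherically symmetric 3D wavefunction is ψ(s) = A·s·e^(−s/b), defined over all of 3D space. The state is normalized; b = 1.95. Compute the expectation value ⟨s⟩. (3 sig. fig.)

⟨s⟩ ≈ 4.88

The expectation value is the |ψ|²-weighted average of s: ∫ s|ψ|² 4πs² ds.
Since the A² factors cancel between numerator and denominator, ⟨s⟩ = 5·b/2.
With b = 1.95, ⟨s⟩ = 4.875.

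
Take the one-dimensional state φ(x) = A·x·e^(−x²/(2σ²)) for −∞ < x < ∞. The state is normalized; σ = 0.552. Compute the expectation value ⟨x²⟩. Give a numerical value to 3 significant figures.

⟨x^2⟩ ≈ 0.457

The expectation value is the |φ|²-weighted average of x^2: ∫ x^2|φ|² dx.
The ratio of the moment integral to the normalization integral gives ⟨x²⟩ = 3·σ^2/2.
Putting σ = 0.552 gives 0.4571.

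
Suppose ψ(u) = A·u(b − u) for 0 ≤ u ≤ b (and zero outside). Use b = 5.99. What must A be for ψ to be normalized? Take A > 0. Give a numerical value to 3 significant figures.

Require ∫ |ψ|² du = 1 over the whole domain.
Expanding the polynomial and integrating term by term, ∫|ψ|² du = A²·(b^5/30).
Setting this equal to 1 gives A² = 1/(b^5/30).
With b = 5.99: A² = 0.003890 and A = 0.06237.

A ≈ 0.0624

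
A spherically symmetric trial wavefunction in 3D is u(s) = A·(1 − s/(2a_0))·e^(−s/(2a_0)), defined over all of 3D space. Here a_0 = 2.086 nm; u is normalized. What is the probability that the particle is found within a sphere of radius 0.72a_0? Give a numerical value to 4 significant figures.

Integrate the radial probability density 4πs²|u|² over s ≤ 0.72a_0.
A² is fixed by ∫₀^∞ 4πs²|u|² ds = 1, i.e. A² = (8·π·a_0^3)^(−1).
Substituting t = s/a_0, A², 4π and the length scale all cancel in the ratio: P = ∫_{0}^{0.72} t^2·(1 - t/2)^2·e^(-t) dt / ∫_{0}^{∞} t^2·(1 - t/2)^2·e^(-t) dt.
Using ∫ t^2·(1 - t/2)^2·e^(-t) dt = -(t^4/4 + t^2 + 2·t + 2)·e^(-t), the numerator is ≈ 0.0405376 and the denominator is 2.
Taking the ratio yields P = 0.020269.

P ≈ 0.02027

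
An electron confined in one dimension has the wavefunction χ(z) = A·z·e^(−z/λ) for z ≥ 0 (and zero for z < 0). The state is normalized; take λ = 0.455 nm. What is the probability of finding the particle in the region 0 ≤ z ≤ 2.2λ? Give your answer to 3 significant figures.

|χ|² is the probability density, so P = ∫_{0}^{2.2λ} |χ|² dz.
With A² fixed by ∫|χ|² = 1, i.e. A² = (λ^3/4)^(−1), substitute and integrate.
Substituting u = z/λ, A² and the length scale cancel in the ratio: P = ∫_{0}^{2.2} u^2·e^(-2·u) du / ∫_{0}^{∞} u^2·e^(-2·u) du.
With ∫ u^2·e^(-2·u) du = -(2·u^2 + 2·u + 1)·e^(-2·u)/4 + C, the region integral is 1/4 - 377·e^(-22/5)/100 and the full one is 1/4.
Taking the ratio, P = 0.8149.

P ≈ 0.815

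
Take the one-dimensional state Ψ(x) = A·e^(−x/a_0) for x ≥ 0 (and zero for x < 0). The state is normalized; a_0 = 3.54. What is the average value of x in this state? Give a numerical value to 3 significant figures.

The expectation value is the |Ψ|²-weighted average of x: ∫ x|Ψ|² dx.
Using ∫₀^∞ xⁿ e^(−αx) dx = n!/αⁿ⁺¹, since the A² factors cancel between numerator and denominator, ⟨x⟩ = a_0/2.
Putting a_0 = 3.54 gives 1.770.

⟨x⟩ ≈ 1.77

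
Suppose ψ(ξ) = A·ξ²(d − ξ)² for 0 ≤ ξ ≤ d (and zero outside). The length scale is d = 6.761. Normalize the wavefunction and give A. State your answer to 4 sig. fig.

A ≈ 0.004620

We need A² ∫|f|² dξ = 1, taking the integral from 0 to d.
Expanding the polynomial and integrating term by term, ∫|ψ|² dξ = A²·(d^9/630).
Hence A² = 1/[d^9/630].
Plugging in d = 6.761 yields A = 0.0046198.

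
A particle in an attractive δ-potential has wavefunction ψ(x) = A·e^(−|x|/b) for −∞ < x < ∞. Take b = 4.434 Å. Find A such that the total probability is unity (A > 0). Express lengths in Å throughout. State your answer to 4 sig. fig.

Normalization requires ∫|ψ|² dx = 1, integrated from −∞ to ∞.
With ∫₀^∞ x^0 e^(−αx) dx = 0!/α^1, carrying out the integral gives A² · b.
Plugging in b = 4.434 yields A = 0.47490.

A ≈ 0.4749 Å^(-1/2)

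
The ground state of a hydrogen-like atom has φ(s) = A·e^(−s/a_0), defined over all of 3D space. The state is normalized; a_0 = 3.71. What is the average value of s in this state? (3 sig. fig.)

By definition ⟨s⟩ = ∫ s |φ(s)|² 4πs² ds.
The ratio of the moment integral to the normalization integral gives ⟨s⟩ = 3·a_0/2.
With a_0 = 3.71, ⟨s⟩ = 5.565.

⟨s⟩ ≈ 5.57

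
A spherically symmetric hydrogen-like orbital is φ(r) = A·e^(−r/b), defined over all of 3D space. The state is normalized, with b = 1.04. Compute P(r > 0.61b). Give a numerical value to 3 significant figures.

P ≈ 0.875

With dV = 4πr²dr, the probability is ∫|φ|² dV over r > 0.61b.
Normalization gives A² = 1/(π·b^3).
Let u = r/b; then A², 4π and the length scale all cancel, so P = ∫_{0.61}^{∞} u^2·e^(-2·u) du ÷ ∫_{0}^{∞} u^2·e^(-2·u) du.
With ∫ u^2·e^(-2·u) du = -(2·u^2 + 2·u + 1)·e^(-2·u)/4 + C, the region integral is ≈ 0.21878 and the full one is 1/4.
The region integral divided by the full integral gives P = 0.8751.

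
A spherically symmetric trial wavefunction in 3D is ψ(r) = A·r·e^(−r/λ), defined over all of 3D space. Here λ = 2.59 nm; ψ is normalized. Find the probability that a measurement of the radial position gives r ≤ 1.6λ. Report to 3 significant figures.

P ≈ 0.219

Integrate the radial probability density 4πr²|ψ|² over r ≤ 1.6λ.
Normalization gives A² = 1/(3·π·λ^5).
Let u = r/λ; then A², 4π and the length scale all cancel, so P = ∫_{0}^{1.6} u^4·e^(-2·u) du ÷ ∫_{0}^{∞} u^4·e^(-2·u) du.
With ∫ u^4·e^(-2·u) du = -(u^4/2 + u^3 + 3·u^2/2 + 3·u/2 + 3/4)·e^(-2·u) + C, the region integral is ≈ 0.16454 and the full one is 3/4.
The region integral divided by the full integral gives P = 0.2194.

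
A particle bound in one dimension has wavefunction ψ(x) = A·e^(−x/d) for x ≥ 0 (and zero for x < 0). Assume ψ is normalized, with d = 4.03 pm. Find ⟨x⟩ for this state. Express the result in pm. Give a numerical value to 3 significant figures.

⟨x⟩ ≈ 2.02 pm

⟨x⟩ = ∫ x |ψ|² dx over the full domain.
Evaluating both integrals, ⟨x⟩ = d/2.
With d = 4.03, ⟨x⟩ = 2.015.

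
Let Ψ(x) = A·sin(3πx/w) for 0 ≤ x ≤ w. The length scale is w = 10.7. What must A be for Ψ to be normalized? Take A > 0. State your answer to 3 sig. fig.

Normalization requires ∫|Ψ|² dx = 1, integrated from 0 to w.
With ∫₀^w sin²(nπx/w) dx = w/2, ∫|Ψ|² dx = A²·(w/2).
Hence A² = 1/[w/2].
Plugging in w = 10.7 yields A = 0.4323.

A ≈ 0.432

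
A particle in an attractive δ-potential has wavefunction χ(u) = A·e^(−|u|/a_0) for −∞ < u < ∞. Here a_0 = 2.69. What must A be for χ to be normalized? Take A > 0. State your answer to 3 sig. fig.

A ≈ 0.610

Normalization requires ∫|χ|² du = 1, integrated from −∞ to ∞.
With ∫₀^∞ u^0 e^(−αu) du = 0!/α^1, the integral (without the A² prefactor) comes out to a_0.
Hence A² = 1/[a_0].
With a_0 = 2.69: A² = 0.3717 and A = 0.6097.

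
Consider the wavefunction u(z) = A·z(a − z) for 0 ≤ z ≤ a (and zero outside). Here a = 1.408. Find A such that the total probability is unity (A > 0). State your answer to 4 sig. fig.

Normalization requires ∫|u|² dz = 1, integrated from 0 to a.
With u = A·z(a − z), the integral evaluates to A²·[a^5/30].
Hence A² = 1/[a^5/30].
Plugging in a = 1.408 yields A = 2.3284.

A ≈ 2.328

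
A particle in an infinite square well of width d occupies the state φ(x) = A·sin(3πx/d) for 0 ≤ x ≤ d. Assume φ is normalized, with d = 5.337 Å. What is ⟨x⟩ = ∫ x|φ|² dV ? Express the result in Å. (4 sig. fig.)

The expectation value is the |φ|²-weighted average of x: ∫ x|φ|² dx.
Since the A² factors cancel between numerator and denominator, ⟨x⟩ = d/2.
Putting d = 5.337 gives 2.6685.

⟨x⟩ ≈ 2.669 Å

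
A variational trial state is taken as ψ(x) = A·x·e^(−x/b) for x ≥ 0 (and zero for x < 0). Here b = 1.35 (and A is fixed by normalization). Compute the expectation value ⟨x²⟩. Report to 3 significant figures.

⟨x^2⟩ ≈ 5.47

The expectation value is the |ψ|²-weighted average of x^2: ∫ x^2|ψ|² dx.
Evaluating both integrals, ⟨x²⟩ = 3·b^2.
Putting b = 1.35 gives 5.468.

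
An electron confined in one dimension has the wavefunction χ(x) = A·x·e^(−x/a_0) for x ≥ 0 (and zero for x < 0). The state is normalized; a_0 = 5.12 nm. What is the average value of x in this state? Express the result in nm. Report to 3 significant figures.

By definition ⟨x⟩ = ∫ x |χ(x)|² dx.
Using ∫₀^∞ xⁿ e^(−αx) dx = n!/αⁿ⁺¹, evaluating both integrals, ⟨x⟩ = 3·a_0/2.
With a_0 = 5.12, ⟨x⟩ = 7.680.

⟨x⟩ ≈ 7.68 nm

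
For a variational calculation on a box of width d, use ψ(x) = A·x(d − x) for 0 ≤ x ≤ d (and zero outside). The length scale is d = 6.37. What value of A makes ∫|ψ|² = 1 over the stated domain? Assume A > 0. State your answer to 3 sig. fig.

A ≈ 0.0535

The normalization condition is ∫|ψ|² dx = 1 from 0 to d.
∫|ψ|² dx = A²·(d^5/30).
Setting this equal to 1 gives A² = 1/(d^5/30).
Substituting d = 6.37 gives A² = 0.002860, so A = 0.05348.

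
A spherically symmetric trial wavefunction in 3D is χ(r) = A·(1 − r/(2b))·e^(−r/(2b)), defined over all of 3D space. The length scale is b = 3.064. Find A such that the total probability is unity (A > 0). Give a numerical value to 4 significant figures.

We need A² ∫|f|² 4πr² dr = 1, taking the integral from 0 to ∞.
In 3D with spherical symmetry the volume element is 4πr² dr.
Recall ∫₀^∞ r^m e^(−r/β) dr = m!·β^(m+1), ∫|χ|² 4πr² dr = A²·(8·π·b^3).
Substituting b = 3.064 gives A² = 0.0013832, so A = 0.037192.

A ≈ 0.03719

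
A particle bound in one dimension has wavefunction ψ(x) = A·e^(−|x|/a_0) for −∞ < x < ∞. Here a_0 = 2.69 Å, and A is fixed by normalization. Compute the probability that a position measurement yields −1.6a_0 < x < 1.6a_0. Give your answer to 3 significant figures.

|ψ|² is the probability density, so P = ∫_{−1.6a_0}^{1.6a_0} |ψ|² dx.
Since A² = 1/(a_0), this is the region integral divided by the full normalization integral.
By symmetry take twice the x ≥ 0 contribution in numerator and denominator; the 2's cancel. In terms of u = x/a_0 (A² and the length scale cancel between numerator and denominator), P = [∫_{0}^{1.6} e^(-2·u) du] / [∫_{0}^{∞} e^(-2·u) du].
Using ∫ e^(-2·u) du = -e^(-2·u)/2, the numerator is 1/2 - e^(-16/5)/2 and the denominator is 1/2.
Evaluating gives P = 0.9592.

P ≈ 0.959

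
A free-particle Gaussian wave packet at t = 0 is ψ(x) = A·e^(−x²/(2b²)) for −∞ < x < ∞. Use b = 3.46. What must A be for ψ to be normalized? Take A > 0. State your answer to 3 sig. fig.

A ≈ 0.404

We need A² ∫|f|² dx = 1, taking the integral from −∞ to ∞.
With ψ = A·e^(−x²/(2b²)), the integral evaluates to A²·[√(π)·b].
Hence A² = 1/[√(π)·b].
Plugging in b = 3.46 yields A = 0.4038.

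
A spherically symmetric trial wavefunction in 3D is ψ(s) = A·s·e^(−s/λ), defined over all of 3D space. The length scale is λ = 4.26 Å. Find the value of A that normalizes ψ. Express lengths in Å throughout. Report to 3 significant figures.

A ≈ 0.00870 Å^(-5/2)

Normalization requires ∫|ψ|² 4πs² ds = 1, integrated from 0 to ∞.
With ∫₀^∞ s^4 e^(−αs) ds = 4!/α^5, carrying out the integral gives A² · 3·π·λ^5.
Hence A² = 1/[3·π·λ^5].
Substituting λ = 4.26 gives A² = 0.00007563, so A = 0.008696.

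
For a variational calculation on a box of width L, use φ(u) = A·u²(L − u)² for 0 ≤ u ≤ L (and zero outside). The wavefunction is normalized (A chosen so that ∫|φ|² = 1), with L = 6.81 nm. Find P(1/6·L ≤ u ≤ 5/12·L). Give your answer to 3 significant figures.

The probability is P = ∫ |φ|² du over [1/6·L, 5/12·L].
Since A² = 1/(L^9/630), this is the region integral divided by the full normalization integral.
In terms of t = u/L (A² and the length scale cancel between numerator and denominator), P = [∫_{1/6}^{5/12} t^4·(1 - t)^4 dt] / [∫_{0}^{1} t^4·(1 - t)^4 dt].
With ∫ t^4·(1 - t)^4 dt = t^5·(70·t^4 - 315·t^3 + 540·t^2 - 420·t + 126)/630 + C, the region integral is ≈ 0.00046568 and the full one is 1/630.
The result is P = 0.2934.

P ≈ 0.293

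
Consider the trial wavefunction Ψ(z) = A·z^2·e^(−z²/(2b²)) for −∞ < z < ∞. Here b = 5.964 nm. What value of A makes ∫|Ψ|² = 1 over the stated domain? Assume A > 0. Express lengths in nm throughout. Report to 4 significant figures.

Require ∫ |Ψ|² dz = 1 over the whole domain.
Differentiating ∫e^(−αz²) dz = √(π/α) under α to get the higher moments, ∫|Ψ|² dz = A²·(3·√(π)·b^5/4).
Setting this equal to 1 gives A² = 1/(3·√(π)·b^5/4).
With b = 5.964: A² = 0.000099696 and A = 0.0099848.

A ≈ 0.009985 nm^(-5/2)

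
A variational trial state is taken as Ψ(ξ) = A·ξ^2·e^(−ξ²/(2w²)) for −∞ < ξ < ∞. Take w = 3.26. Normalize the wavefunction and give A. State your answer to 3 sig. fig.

A ≈ 0.0452

We need A² ∫|f|² dξ = 1, taking the integral from −∞ to ∞.
Using the Gaussian integral ∫_{−∞}^{∞} e^(−αξ²) dξ = √(π/α), with Ψ = A·ξ^2·e^(−ξ²/(2w²)), the integral evaluates to A²·[3·√(π)·w^5/4].
Plugging in w = 3.26 yields A = 0.04520.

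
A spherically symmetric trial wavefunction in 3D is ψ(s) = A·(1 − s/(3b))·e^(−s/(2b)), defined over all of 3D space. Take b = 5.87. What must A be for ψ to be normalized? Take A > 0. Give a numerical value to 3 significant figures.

Require ∫ |ψ|² 4πs² ds = 1 over the whole domain.
The angular integral contributes 4π, leaving ∫₀^∞ s²|ψ|² ds.
Using ∫₀^∞ sⁿ e^(−αs) ds = n!/αⁿ⁺¹, carrying out the integral gives A² · 8·π·b^3/3.
So A² = (8·π·b^3/3)^(−1).
With b = 5.87: A² = 0.0005902 and A = 0.02429.

A ≈ 0.0243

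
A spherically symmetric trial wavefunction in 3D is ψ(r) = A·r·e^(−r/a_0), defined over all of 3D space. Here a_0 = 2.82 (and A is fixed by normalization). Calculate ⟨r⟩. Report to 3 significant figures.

⟨r⟩ = ∫ r |ψ|² 4πr² dr over the full domain.
Using ∫₀^∞ rⁿ e^(−αr) dr = n!/αⁿ⁺¹, since the A² factors cancel between numerator and denominator, ⟨r⟩ = 5·a_0/2.
Putting a_0 = 2.82 gives 7.050.

⟨r⟩ ≈ 7.05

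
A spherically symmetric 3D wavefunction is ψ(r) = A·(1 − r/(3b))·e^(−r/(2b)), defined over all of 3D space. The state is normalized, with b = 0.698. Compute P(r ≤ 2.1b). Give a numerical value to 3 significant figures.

P = ∫ |ψ|² 4πr² dr over r ≤ 2.1b.
The full normalization integral is A²·[8·π·b^3/3] = 1, fixing A².
Let u = r/b; then A², 4π and the length scale all cancel, so P = ∫_{0}^{2.1} u^2·(1 - u/3)^2·e^(-u) du ÷ ∫_{0}^{∞} u^2·(1 - u/3)^2·e^(-u) du.
With ∫ u^2·(1 - u/3)^2·e^(-u) du = (-u^4 + 2·u^3 - 3·u^2 - 6·u - 6)·e^(-u)/9 + C, the region integral is ≈ 0.22098 and the full one is 2/3.
This evaluates to P = 0.3315.

P ≈ 0.331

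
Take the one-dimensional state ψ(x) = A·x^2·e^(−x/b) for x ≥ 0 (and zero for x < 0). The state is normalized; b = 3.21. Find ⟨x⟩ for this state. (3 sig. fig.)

⟨x⟩ = ∫ x |ψ|² dx over the full domain.
The ratio of the moment integral to the normalization integral gives ⟨x⟩ = 5·b/2.
With b = 3.21, ⟨x⟩ = 8.025.

⟨x⟩ ≈ 8.03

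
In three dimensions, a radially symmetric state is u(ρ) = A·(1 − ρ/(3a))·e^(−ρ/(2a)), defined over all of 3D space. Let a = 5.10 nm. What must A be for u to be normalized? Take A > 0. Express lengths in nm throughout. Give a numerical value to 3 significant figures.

A ≈ 0.0300 nm^(-3/2)

We need A² ∫|f|² 4πρ² dρ = 1, taking the integral from 0 to ∞.
The angular integral contributes 4π, leaving ∫₀^∞ ρ²|u|² dρ.
Using ∫₀^∞ ρⁿ e^(−αρ) dρ = n!/αⁿ⁺¹, the integral (without the A² prefactor) comes out to 8·π·a^3/3.
Substituting a = 5.10 gives A² = 0.0008999, so A = 0.03000.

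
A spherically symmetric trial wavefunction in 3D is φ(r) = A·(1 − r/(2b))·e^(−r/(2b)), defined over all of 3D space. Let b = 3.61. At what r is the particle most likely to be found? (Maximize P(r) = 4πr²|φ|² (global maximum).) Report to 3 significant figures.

Set d/dr [P(r) = 4πr²|φ|²] = 0 and solve for r > 0.
This gives r = b·(√(5) + 3).
With b = 3.61, the most probable radial distance is 18.90.

r ≈ 18.9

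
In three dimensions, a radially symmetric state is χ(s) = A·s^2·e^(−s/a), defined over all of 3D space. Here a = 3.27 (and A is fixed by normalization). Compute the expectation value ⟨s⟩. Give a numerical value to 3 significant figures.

⟨s⟩ ≈ 11.4

By definition ⟨s⟩ = ∫ s |χ(s)|² 4πs² ds.
Recall ∫₀^∞ s^m e^(−s/β) ds = m!·β^(m+1), evaluating both integrals, ⟨s⟩ = 7·a/2.
With a = 3.27, ⟨s⟩ = 11.45.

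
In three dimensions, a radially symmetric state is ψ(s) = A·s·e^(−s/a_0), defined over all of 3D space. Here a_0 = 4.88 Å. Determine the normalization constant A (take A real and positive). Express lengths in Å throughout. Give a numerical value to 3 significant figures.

A ≈ 0.00619 Å^(-5/2)

We need A² ∫|f|² 4πs² ds = 1, taking the integral from 0 to ∞.
With ∫₀^∞ s^4 e^(−αs) ds = 4!/α^5, carrying out the integral gives A² · 3·π·a_0^5.
Setting this equal to 1 gives A² = 1/(3·π·a_0^5).
Plugging in a_0 = 4.88 yields A = 0.006192.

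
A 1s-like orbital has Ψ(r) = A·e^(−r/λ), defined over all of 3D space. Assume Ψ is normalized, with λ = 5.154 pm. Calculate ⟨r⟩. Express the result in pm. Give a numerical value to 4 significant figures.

By definition ⟨r⟩ = ∫ r |Ψ(r)|² 4πr² dr.
Using ∫₀^∞ rⁿ e^(−αr) dr = n!/αⁿ⁺¹, the ratio of the moment integral to the normalization integral gives ⟨r⟩ = 3·λ/2.
Putting λ = 5.154 gives 7.7310.

⟨r⟩ ≈ 7.731 pm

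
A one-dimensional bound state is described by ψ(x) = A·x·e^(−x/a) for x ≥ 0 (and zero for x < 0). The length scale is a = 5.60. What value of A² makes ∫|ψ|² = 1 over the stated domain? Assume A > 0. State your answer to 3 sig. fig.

The normalization condition is ∫|ψ|² dx = 1 from 0 to ∞.
With ψ = A·x·e^(−x/a), the integral evaluates to A²·[a^3/4].
So A² = (a^3/4)^(−1).
With a = 5.60: A² = 0.02278 and A = 0.1509.

A^2 ≈ 0.0228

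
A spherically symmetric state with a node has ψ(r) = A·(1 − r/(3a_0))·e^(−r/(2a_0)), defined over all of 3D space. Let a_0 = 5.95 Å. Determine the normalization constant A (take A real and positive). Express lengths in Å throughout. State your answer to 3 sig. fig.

We need A² ∫|f|² 4πr² dr = 1, taking the integral from 0 to ∞.
In 3D with spherical symmetry the volume element is 4πr² dr.
Recall ∫₀^∞ r^m e^(−r/β) dr = m!·β^(m+1), with ψ = A·(1 − r/(3a_0))·e^(−r/(2a_0)), the integral evaluates to A²·[8·π·a_0^3/3].
Hence A² = 1/[8·π·a_0^3/3].
Substituting a_0 = 5.95 gives A² = 0.0005667, so A = 0.02380.

A ≈ 0.0238 Å^(-3/2)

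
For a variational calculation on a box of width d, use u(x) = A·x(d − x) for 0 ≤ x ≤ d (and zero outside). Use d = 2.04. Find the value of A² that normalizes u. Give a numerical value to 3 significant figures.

A^2 ≈ 0.849

Require ∫ |u|² dx = 1 over the whole domain.
∫|u|² dx = A²·(d^5/30).
Hence A² = 1/[d^5/30].
Plugging in d = 2.04 yields A = 0.9215.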